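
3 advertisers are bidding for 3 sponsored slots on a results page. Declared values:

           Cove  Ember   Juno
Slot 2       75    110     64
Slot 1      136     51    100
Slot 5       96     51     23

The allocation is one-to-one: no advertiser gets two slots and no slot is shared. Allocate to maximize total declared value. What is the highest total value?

Optimal: Cove→Slot 5 ($96), Ember→Slot 2 ($110), Juno→Slot 1 ($100) — total 96+110+100 = $306.
Row-greedy (each advertiser in turn takes its best remaining slot) gives $269, worse by 37.
No other one-to-one assignment exceeds $306.

Max total: $306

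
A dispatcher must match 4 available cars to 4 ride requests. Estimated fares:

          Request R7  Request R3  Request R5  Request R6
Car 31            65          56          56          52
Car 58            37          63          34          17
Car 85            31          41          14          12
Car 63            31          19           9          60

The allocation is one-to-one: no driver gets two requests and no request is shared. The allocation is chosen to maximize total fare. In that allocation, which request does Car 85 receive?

This is the linear assignment problem.
Optimal: Car 31→Request R5 ($56), Car 58→Request R3 ($63), Car 85→Request R7 ($31), Car 63→Request R6 ($60) — total 56+63+31+60 = $210.
Max-entry greedy (repeatedly take the single best remaining cell) gives $202, worse by 8.
Next-best assignment: Car 31→Request R7, Car 58→Request R3, Car 85→Request R5, Car 63→Request R6 = $202.
Checked against all permutations: $210 is optimal.
Car 85's own top request is Request R3 ($41), but forcing Car 85→Request R3 and reassigning the rest optimally gives only $200 — worse by 10.

Car 85 receives Request R7.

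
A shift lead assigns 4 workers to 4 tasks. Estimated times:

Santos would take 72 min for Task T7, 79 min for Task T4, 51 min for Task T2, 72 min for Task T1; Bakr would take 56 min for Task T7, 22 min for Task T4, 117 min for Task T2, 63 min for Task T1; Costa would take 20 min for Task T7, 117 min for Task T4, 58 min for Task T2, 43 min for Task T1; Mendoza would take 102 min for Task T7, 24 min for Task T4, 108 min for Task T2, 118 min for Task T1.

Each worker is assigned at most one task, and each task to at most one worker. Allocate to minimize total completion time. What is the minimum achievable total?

Min total: 158 min

This is the linear assignment problem.
Optimal: Santos→Task T2 (51 min), Bakr→Task T1 (63 min), Costa→Task T7 (20 min), Mendoza→Task T4 (24 min) — total 51+63+20+24 = 158 min.
Row-greedy (each worker in turn takes its cheapest remaining task) gives 211 min, worse by 53.
Next-best assignment: Santos→Task T2, Bakr→Task T7, Costa→Task T1, Mendoza→Task T4 = 174 min.
No other one-to-one assignment undercuts 158 min.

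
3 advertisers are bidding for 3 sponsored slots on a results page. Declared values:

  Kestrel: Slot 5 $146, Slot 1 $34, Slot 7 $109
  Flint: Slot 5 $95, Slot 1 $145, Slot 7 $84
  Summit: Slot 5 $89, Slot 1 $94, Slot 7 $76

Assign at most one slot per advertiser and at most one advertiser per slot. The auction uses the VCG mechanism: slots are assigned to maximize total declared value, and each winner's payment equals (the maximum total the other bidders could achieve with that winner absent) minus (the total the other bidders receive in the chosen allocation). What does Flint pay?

Flint pays $18.

Efficient allocation: Kestrel→Slot 5 ($146), Flint→Slot 1 ($145), Summit→Slot 7 ($76); total welfare W = $367.
Flint receives Slot 1 at value $145, so the others get W − 145 = $222.
Without Flint: best allocation of the remaining 2 bidders over all 3 slots is Kestrel→Slot 5 ($146), Summit→Slot 1 ($94), total $240.
VCG payment = (others' best without Flint) − (others' welfare with Flint) = 240 − 222 = $18.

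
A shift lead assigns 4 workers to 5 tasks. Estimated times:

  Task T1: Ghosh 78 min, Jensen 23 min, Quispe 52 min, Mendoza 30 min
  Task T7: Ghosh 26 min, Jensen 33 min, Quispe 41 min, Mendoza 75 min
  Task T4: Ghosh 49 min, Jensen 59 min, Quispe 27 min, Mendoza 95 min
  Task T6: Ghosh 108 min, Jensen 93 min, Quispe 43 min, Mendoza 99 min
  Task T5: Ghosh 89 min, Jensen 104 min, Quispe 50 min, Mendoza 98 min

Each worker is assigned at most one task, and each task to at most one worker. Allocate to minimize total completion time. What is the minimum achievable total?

Optimal: Ghosh→Task T4 (49 min), Jensen→Task T7 (33 min), Quispe→Task T6 (43 min), Mendoza→Task T1 (30 min) — total 49+33+43+30 = 155 min.
Min-entry greedy (repeatedly take the single cheapest remaining cell) gives 174 min, worse by 19.
Next-best assignment: Ghosh→Task T7, Jensen→Task T4, Quispe→Task T6, Mendoza→Task T1 = 158 min.
No other one-to-one assignment undercuts 155 min.

Minimum total: 155 min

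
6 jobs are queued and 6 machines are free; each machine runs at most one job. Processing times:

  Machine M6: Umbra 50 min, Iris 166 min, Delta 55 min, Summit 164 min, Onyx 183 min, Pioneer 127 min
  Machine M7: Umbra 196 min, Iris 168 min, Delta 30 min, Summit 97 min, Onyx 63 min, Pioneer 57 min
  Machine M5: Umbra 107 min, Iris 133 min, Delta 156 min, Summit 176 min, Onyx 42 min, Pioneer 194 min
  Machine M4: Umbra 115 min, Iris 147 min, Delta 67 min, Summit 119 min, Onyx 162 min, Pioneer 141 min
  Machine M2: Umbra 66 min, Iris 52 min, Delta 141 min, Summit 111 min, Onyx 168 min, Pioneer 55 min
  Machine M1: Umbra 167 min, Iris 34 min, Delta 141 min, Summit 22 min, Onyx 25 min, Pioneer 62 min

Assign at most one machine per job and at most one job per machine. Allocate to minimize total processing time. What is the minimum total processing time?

This is the linear assignment problem.
Optimal: Umbra→Machine M6 (50 min), Iris→Machine M2 (52 min), Delta→Machine M4 (67 min), Summit→Machine M1 (22 min), Onyx→Machine M5 (42 min), Pioneer→Machine M7 (57 min) — total 50+52+67+22+42+57 = 290 min.
Min-entry greedy (repeatedly take the single cheapest remaining cell) gives 337 min, worse by 47.
Next-best assignment: Umbra→Machine M6, Iris→Machine M1, Delta→Machine M7, Summit→Machine M4, Onyx→Machine M5, Pioneer→Machine M2 = 330 min.

Min total: 290 min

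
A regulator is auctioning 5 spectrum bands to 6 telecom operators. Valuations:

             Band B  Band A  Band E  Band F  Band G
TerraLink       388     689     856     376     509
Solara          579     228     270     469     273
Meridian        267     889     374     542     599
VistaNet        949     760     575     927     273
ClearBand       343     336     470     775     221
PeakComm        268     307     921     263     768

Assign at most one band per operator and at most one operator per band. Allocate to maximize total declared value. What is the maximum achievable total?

Maximum total: $4237M

Optimal: VistaNet→Band B ($949M), Meridian→Band A ($889M), TerraLink→Band E ($856M), ClearBand→Band F ($775M), PeakComm→Band G ($768M) — total 949+889+856+775+768 = $4237M.
Max-entry greedy (repeatedly take the single best remaining cell) gives $4043M, worse by 194.
Swapping VistaNet↔PeakComm (VistaNet→Band G $273M, PeakComm→Band B $268M) loses 1176.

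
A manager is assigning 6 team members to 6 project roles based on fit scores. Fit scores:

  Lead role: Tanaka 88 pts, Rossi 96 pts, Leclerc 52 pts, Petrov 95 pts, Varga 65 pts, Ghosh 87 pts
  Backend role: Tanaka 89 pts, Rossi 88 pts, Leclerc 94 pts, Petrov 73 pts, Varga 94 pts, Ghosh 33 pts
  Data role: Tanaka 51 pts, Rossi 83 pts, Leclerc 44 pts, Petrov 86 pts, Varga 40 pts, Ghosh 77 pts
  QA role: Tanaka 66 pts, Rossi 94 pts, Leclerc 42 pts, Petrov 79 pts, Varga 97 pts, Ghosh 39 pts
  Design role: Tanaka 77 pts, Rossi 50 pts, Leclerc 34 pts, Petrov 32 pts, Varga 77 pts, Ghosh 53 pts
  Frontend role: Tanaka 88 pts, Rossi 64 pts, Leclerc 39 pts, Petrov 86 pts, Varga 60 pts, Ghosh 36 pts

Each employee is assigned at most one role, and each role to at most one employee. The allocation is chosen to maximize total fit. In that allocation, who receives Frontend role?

Optimal: Tanaka→Design role (77 pts), Rossi→Lead role (96 pts), Leclerc→Backend role (94 pts), Petrov→Frontend role (86 pts), Varga→QA role (97 pts), Ghosh→Data role (77 pts) — total 77+96+94+86+97+77 = 527 pts.
Row-greedy (each employee in turn takes its best remaining role) gives 465 pts, worse by 62.
Next-best assignment: Tanaka→Frontend role, Rossi→QA role, Leclerc→Backend role, Petrov→Data role, Varga→Design role, Ghosh→Lead role = 526 pts.
Swapping Tanaka↔Ghosh (Tanaka→Data role 51 pts, Ghosh→Design role 53 pts) loses 50.
Every other assignment is strictly worse.
Petrov's own top role is Lead role (95 pts), but forcing Petrov→Lead role and reassigning the rest optimally gives only 525 pts — worse by 2.

Petrov receives Frontend role.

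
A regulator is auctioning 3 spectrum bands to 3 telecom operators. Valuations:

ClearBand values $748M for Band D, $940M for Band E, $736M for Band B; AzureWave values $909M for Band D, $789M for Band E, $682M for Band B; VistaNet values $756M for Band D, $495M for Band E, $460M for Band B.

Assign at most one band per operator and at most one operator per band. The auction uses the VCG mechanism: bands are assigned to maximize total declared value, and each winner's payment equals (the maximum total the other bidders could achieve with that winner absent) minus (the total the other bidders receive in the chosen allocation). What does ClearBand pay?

ClearBand pays $107M.

Efficient allocation: ClearBand→Band E ($940M), AzureWave→Band B ($682M), VistaNet→Band D ($756M); total welfare W = $2378M.
ClearBand receives Band E at value $940M, so the others get W − 940 = $1438M.
Without ClearBand: best allocation of the remaining 2 bidders over all 3 bands is AzureWave→Band E ($789M), VistaNet→Band D ($756M), total $1545M.
VCG payment = (others' best without ClearBand) − (others' welfare with ClearBand) = 1545 − 1438 = $107M.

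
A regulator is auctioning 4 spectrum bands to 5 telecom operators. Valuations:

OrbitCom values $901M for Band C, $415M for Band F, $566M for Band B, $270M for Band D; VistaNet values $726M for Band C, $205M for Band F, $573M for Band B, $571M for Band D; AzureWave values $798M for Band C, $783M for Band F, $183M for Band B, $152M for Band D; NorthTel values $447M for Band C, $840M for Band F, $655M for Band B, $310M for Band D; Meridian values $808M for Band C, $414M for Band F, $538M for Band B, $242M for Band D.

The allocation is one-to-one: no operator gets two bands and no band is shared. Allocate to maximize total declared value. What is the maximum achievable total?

Optimal: OrbitCom→Band C ($901M), AzureWave→Band F ($783M), NorthTel→Band B ($655M), VistaNet→Band D ($571M) — total 901+783+655+571 = $2910M.
Column-greedy (each band in turn goes to its best remaining operator) gives $2556M, worse by 354.
Next-best assignment: OrbitCom→Band C, NorthTel→Band F, Meridian→Band B, VistaNet→Band D = $2850M.
Swapping OrbitCom↔NorthTel (OrbitCom→Band B $566M, NorthTel→Band C $447M) loses 543.
No other one-to-one assignment exceeds $2910M.

Max total: $2910M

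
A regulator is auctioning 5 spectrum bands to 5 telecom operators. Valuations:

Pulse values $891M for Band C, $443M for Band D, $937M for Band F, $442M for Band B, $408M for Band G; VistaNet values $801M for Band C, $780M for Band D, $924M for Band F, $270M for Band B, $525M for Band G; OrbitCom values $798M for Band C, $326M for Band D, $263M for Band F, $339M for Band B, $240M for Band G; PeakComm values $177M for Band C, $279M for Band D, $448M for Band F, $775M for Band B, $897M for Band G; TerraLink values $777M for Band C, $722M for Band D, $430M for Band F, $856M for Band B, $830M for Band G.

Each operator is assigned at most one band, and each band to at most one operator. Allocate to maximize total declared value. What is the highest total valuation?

Optimal: Pulse→Band F ($937M), VistaNet→Band D ($780M), OrbitCom→Band C ($798M), PeakComm→Band G ($897M), TerraLink→Band B ($856M) — total 937+780+798+897+856 = $4268M.
Row-greedy (each operator in turn takes its best remaining band) gives $3696M, worse by 572.
Next-best assignment: Pulse→Band F, VistaNet→Band D, OrbitCom→Band C, PeakComm→Band B, TerraLink→Band G = $4120M.
Swapping Pulse↔OrbitCom (Pulse→Band C $891M, OrbitCom→Band F $263M) loses 581.

Max total: $4268M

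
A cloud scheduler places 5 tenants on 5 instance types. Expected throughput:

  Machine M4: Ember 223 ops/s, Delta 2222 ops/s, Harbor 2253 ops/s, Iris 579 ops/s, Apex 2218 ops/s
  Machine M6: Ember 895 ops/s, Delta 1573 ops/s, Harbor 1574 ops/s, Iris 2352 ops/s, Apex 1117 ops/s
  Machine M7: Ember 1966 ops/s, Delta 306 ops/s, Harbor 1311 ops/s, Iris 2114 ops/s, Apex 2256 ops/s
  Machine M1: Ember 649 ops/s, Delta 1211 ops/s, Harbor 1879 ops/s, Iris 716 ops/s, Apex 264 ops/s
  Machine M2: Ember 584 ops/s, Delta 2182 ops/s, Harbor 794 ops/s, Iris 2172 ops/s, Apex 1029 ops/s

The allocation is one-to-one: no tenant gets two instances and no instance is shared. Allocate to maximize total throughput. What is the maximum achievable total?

Max total: 10597 ops/s

Optimal: Ember→Machine M7 (1966 ops/s), Delta→Machine M2 (2182 ops/s), Harbor→Machine M1 (1879 ops/s), Iris→Machine M6 (2352 ops/s), Apex→Machine M4 (2218 ops/s) — total 1966+2182+1879+2352+2218 = 10597 ops/s.
Max-entry greedy (repeatedly take the single best remaining cell) gives 9692 ops/s, worse by 905.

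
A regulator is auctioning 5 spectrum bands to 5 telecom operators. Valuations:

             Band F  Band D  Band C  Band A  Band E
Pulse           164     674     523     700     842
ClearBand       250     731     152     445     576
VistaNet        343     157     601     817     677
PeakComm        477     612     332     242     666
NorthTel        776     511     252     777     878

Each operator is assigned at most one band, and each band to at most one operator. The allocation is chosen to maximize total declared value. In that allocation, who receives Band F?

Optimal: Pulse→Band C ($523M), ClearBand→Band D ($731M), VistaNet→Band A ($817M), PeakComm→Band E ($666M), NorthTel→Band F ($776M) — total 523+731+817+666+776 = $3513M.
Next-best assignment: Pulse→Band E, ClearBand→Band D, VistaNet→Band A, PeakComm→Band C, NorthTel→Band F = $3498M.
Swapping Pulse↔NorthTel (Pulse→Band F $164M, NorthTel→Band C $252M) loses 883.
No other one-to-one assignment exceeds $3513M.
NorthTel's own top band is Band E ($878M), but forcing NorthTel→Band E and reassigning the rest optimally gives only $3426M — worse by 87.

NorthTel receives Band F.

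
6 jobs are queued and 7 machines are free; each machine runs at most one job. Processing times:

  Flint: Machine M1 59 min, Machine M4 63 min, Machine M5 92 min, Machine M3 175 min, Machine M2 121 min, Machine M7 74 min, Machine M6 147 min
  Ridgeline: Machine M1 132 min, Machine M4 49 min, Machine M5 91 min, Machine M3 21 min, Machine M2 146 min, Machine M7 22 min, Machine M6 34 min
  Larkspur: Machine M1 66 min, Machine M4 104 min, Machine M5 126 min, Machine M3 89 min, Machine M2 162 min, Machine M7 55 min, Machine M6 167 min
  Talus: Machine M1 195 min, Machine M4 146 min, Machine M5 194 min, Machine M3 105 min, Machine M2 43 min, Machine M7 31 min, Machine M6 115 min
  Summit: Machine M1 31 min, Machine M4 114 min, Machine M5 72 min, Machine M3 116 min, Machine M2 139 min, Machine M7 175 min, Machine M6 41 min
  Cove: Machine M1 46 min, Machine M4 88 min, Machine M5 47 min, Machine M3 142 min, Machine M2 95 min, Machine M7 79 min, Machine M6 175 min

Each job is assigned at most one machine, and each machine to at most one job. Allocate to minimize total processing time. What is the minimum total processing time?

Optimal: Flint→Machine M4 (63 min), Ridgeline→Machine M3 (21 min), Larkspur→Machine M7 (55 min), Talus→Machine M2 (43 min), Summit→Machine M1 (31 min), Cove→Machine M5 (47 min) — total 63+21+55+43+31+47 = 260 min.
Column-greedy (each machine in turn goes to its cheapest remaining job) gives 333 min, worse by 73.
Next-best assignment: Flint→Machine M1, Ridgeline→Machine M3, Larkspur→Machine M7, Talus→Machine M2, Summit→Machine M6, Cove→Machine M5 = 266 min.
Swapping Cove↔Ridgeline (Cove→Machine M3 142 min, Ridgeline→Machine M5 91 min) adds 165.

Min total: 260 min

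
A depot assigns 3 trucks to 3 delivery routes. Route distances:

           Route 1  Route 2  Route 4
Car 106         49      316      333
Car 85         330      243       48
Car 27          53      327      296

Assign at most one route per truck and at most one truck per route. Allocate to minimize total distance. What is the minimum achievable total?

Minimum total: 417 km

Treat this as an assignment problem: match each truck to one route.
Optimal: Car 106→Route 2 (316 km), Car 85→Route 4 (48 km), Car 27→Route 1 (53 km) — total 316+48+53 = 417 km.
Row-greedy (each truck in turn takes its cheapest remaining route) gives 424 km, worse by 7.
Every other assignment is strictly worse.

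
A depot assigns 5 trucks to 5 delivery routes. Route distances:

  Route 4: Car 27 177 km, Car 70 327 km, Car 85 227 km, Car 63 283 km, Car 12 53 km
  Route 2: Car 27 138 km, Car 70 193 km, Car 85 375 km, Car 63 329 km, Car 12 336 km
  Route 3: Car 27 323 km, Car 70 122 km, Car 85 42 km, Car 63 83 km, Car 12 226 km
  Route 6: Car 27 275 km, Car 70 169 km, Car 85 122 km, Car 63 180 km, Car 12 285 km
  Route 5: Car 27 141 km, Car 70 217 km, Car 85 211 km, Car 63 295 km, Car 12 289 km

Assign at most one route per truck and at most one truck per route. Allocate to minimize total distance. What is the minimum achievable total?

Min total: 592 km

This is a one-to-one assignment (minimum-cost bipartite matching).
Optimal: Car 27→Route 5 (141 km), Car 70→Route 2 (193 km), Car 85→Route 6 (122 km), Car 63→Route 3 (83 km), Car 12→Route 4 (53 km) — total 141+193+122+83+53 = 592 km.
Column-greedy (each route in turn goes to its cheapest remaining truck) gives 697 km, worse by 105.
Swapping Car 63↔Car 70 (Car 63→Route 2 329 km, Car 70→Route 3 122 km) adds 175.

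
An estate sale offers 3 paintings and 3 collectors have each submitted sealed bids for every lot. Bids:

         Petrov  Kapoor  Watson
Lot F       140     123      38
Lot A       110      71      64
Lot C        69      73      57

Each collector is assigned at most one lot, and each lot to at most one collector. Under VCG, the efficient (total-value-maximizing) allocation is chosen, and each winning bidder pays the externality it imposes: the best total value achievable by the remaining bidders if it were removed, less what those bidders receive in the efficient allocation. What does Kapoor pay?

Kapoor pays $37.

Efficient allocation: Petrov→Lot A ($110), Kapoor→Lot F ($123), Watson→Lot C ($57); total welfare W = $290.
Kapoor receives Lot F at value $123, so the others get W − 123 = $167.
Without Kapoor: best allocation of the remaining 2 bidders over all 3 lots is Petrov→Lot F ($140), Watson→Lot A ($64), total $204.
VCG payment = (others' best without Kapoor) − (others' welfare with Kapoor) = 204 − 167 = $37.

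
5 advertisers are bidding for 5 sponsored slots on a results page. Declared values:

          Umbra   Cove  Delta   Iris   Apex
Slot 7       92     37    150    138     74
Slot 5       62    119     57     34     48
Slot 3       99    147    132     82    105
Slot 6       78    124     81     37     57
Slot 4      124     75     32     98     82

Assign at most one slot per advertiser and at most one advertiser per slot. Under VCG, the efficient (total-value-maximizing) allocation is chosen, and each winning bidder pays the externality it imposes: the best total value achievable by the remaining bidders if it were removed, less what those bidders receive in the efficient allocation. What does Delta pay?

Efficient allocation: Umbra→Slot 4 ($124), Cove→Slot 5 ($119), Delta→Slot 3 ($132), Iris→Slot 7 ($138), Apex→Slot 6 ($57); total welfare W = $570.
Delta receives Slot 3 at value $132, so the others get W − 132 = $438.
Without Delta: best allocation of the remaining 4 bidders over all 5 slots is Umbra→Slot 4 ($124), Cove→Slot 6 ($124), Iris→Slot 7 ($138), Apex→Slot 3 ($105), total $491.
VCG payment = (others' best without Delta) − (others' welfare with Delta) = 491 − 438 = $53.

Delta pays $53.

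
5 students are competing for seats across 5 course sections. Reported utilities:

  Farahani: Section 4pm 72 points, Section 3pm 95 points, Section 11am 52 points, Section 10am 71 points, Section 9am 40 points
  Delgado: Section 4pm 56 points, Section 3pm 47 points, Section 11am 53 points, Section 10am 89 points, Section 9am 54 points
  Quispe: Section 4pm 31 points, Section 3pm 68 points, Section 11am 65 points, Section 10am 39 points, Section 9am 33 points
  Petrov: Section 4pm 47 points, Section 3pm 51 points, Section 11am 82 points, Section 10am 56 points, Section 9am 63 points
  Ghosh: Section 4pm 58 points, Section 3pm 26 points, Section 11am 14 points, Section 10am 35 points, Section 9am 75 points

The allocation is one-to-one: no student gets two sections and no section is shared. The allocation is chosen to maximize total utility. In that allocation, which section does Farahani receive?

Farahani receives Section 4pm.

Optimal: Farahani→Section 4pm (72 points), Delgado→Section 10am (89 points), Quispe→Section 3pm (68 points), Petrov→Section 11am (82 points), Ghosh→Section 9am (75 points) — total 72+89+68+82+75 = 386 points.
Row-greedy (each student in turn takes its best remaining section) gives 370 points, worse by 16.
Swapping Ghosh↔Petrov (Ghosh→Section 11am 14 points, Petrov→Section 9am 63 points) loses 80.
Farahani's own top section is Section 3pm (95 points), but forcing Farahani→Section 3pm and reassigning the rest optimally gives only 372 points — worse by 14.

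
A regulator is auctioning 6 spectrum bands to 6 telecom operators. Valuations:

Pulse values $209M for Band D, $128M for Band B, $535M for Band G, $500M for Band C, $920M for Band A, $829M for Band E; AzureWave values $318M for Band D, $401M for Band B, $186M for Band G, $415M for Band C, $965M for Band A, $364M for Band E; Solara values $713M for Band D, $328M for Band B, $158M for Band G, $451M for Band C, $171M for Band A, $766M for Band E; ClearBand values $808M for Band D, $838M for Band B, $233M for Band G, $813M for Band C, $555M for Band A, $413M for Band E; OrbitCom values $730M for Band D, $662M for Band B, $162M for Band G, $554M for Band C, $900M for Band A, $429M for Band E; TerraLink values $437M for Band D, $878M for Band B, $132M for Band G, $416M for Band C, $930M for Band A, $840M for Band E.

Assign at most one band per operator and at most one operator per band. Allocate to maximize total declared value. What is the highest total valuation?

This is a one-to-one assignment (maximum-weight bipartite matching).
Optimal: Pulse→Band G ($535M), AzureWave→Band A ($965M), Solara→Band E ($766M), ClearBand→Band C ($813M), OrbitCom→Band D ($730M), TerraLink→Band B ($878M) — total 535+965+766+813+730+878 = $4687M.
Column-greedy (each band in turn goes to its best remaining operator) gives $4506M, worse by 181.

Maximum total: $4687M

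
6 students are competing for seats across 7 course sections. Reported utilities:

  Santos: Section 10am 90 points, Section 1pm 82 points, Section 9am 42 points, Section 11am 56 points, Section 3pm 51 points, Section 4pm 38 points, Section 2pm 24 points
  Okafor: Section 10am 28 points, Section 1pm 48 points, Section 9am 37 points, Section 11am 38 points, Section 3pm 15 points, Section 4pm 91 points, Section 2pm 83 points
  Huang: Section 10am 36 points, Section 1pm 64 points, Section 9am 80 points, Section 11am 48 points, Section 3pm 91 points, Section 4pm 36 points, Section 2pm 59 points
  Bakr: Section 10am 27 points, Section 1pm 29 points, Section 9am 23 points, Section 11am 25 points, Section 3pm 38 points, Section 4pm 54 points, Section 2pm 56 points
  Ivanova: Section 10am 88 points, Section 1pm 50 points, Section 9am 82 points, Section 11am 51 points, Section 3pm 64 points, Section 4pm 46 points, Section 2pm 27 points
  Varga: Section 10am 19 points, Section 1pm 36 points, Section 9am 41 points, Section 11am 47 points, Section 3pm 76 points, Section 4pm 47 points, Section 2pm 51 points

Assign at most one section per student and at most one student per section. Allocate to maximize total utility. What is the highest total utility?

Optimal: Santos→Section 1pm (82 points), Okafor→Section 4pm (91 points), Huang→Section 9am (80 points), Bakr→Section 2pm (56 points), Ivanova→Section 10am (88 points), Varga→Section 3pm (76 points) — total 82+91+80+56+88+76 = 473 points.
Max-entry greedy (repeatedly take the single best remaining cell) gives 457 points, worse by 16.
Swapping Santos↔Huang (Santos→Section 9am 42 points, Huang→Section 1pm 64 points) loses 56.
Checked against all permutations: 473 points is optimal.

Max total: 473 points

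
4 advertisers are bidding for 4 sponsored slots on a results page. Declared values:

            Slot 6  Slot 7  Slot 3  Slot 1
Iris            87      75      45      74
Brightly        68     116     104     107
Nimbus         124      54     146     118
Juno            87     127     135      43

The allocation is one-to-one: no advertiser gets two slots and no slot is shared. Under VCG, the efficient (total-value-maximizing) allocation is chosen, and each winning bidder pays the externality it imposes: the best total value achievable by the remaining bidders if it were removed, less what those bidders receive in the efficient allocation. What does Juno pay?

Juno pays $9.

Efficient allocation: Iris→Slot 6 ($87), Brightly→Slot 1 ($107), Nimbus→Slot 3 ($146), Juno→Slot 7 ($127); total welfare W = $467.
Juno receives Slot 7 at value $127, so the others get W − 127 = $340.
Without Juno: best allocation of the remaining 3 bidders over all 4 slots is Iris→Slot 6 ($87), Brightly→Slot 7 ($116), Nimbus→Slot 3 ($146), total $349.
VCG payment = (others' best without Juno) − (others' welfare with Juno) = 349 − 340 = $9.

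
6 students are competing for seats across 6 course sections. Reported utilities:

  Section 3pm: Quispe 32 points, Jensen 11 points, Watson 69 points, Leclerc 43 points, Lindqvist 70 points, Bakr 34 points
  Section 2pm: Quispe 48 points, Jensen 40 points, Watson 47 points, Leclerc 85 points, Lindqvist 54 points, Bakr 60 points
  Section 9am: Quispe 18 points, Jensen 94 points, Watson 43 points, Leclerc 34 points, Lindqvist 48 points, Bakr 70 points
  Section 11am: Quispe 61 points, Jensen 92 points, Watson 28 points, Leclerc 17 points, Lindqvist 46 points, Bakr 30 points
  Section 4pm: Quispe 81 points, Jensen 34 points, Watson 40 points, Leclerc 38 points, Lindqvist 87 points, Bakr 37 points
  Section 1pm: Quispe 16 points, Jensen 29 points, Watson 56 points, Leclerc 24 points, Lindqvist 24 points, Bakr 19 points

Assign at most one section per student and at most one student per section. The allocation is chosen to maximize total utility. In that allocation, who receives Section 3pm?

This is a one-to-one assignment (maximum-weight bipartite matching).
Optimal: Quispe→Section 4pm (81 points), Jensen→Section 11am (92 points), Watson→Section 1pm (56 points), Leclerc→Section 2pm (85 points), Lindqvist→Section 3pm (70 points), Bakr→Section 9am (70 points) — total 81+92+56+85+70+70 = 454 points.
Row-greedy (each student in turn takes its best remaining section) gives 394 points, worse by 60.
Every other assignment is strictly worse.
Lindqvist's own top section is Section 4pm (87 points), but forcing Lindqvist→Section 4pm and reassigning the rest optimally gives only 422 points — worse by 32.

Lindqvist receives Section 3pm.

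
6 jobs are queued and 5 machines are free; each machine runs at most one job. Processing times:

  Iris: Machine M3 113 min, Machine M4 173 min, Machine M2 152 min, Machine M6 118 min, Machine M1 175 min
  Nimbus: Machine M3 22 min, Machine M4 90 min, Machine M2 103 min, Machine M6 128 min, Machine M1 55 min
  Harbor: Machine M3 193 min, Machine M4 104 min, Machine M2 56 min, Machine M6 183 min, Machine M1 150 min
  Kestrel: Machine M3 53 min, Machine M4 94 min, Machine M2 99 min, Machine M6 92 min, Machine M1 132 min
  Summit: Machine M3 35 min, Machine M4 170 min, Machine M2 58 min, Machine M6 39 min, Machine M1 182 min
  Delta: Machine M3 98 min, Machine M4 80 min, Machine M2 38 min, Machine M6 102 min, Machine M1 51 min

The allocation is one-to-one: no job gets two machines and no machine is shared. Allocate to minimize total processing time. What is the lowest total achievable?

Optimal: Nimbus→Machine M3 (22 min), Kestrel→Machine M4 (94 min), Harbor→Machine M2 (56 min), Summit→Machine M6 (39 min), Delta→Machine M1 (51 min) — total 22+94+56+39+51 = 262 min.
Row-greedy (each job in turn takes its cheapest remaining machine) gives 486 min, worse by 224.
Next-best assignment: Kestrel→Machine M3, Delta→Machine M4, Harbor→Machine M2, Summit→Machine M6, Nimbus→Machine M1 = 283 min.
Swapping Nimbus↔Harbor (Nimbus→Machine M2 103 min, Harbor→Machine M3 193 min) adds 218.

Minimum total: 262 min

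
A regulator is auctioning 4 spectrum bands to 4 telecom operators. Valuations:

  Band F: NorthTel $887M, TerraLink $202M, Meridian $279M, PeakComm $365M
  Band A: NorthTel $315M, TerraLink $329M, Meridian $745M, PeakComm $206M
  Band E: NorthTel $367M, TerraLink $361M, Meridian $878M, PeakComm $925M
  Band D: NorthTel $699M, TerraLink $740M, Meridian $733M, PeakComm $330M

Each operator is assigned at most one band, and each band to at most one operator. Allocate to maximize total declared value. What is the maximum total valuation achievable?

Max total: $3297M

Optimal: NorthTel→Band F ($887M), TerraLink→Band D ($740M), Meridian→Band A ($745M), PeakComm→Band E ($925M) — total 887+740+745+925 = $3297M.
Row-greedy (each operator in turn takes its best remaining band) gives $2711M, worse by 586.
Next-best assignment: NorthTel→Band F, TerraLink→Band A, Meridian→Band D, PeakComm→Band E = $2874M.
Swapping Meridian↔PeakComm (Meridian→Band E $878M, PeakComm→Band A $206M) loses 586.
No other one-to-one assignment exceeds $3297M.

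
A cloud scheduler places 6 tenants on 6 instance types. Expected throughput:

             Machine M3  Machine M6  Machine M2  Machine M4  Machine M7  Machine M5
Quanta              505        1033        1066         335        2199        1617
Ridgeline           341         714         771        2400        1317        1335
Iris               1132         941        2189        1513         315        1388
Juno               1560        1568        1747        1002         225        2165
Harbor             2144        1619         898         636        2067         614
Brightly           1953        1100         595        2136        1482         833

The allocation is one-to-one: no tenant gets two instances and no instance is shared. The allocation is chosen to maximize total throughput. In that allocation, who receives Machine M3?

Brightly receives Machine M3.

Optimal: Quanta→Machine M7 (2199 ops/s), Ridgeline→Machine M4 (2400 ops/s), Iris→Machine M2 (2189 ops/s), Juno→Machine M5 (2165 ops/s), Harbor→Machine M6 (1619 ops/s), Brightly→Machine M3 (1953 ops/s) — total 2199+2400+2189+2165+1619+1953 = 12525 ops/s.
Next-best assignment: Quanta→Machine M7, Ridgeline→Machine M4, Iris→Machine M2, Juno→Machine M5, Harbor→Machine M3, Brightly→Machine M6 = 12197 ops/s.
Swapping Iris↔Ridgeline (Iris→Machine M4 1513 ops/s, Ridgeline→Machine M2 771 ops/s) loses 2305.
Brightly's own top instance is Machine M4 (2136 ops/s), but forcing Brightly→Machine M4 and reassigning the rest optimally gives only 11571 ops/s — worse by 954.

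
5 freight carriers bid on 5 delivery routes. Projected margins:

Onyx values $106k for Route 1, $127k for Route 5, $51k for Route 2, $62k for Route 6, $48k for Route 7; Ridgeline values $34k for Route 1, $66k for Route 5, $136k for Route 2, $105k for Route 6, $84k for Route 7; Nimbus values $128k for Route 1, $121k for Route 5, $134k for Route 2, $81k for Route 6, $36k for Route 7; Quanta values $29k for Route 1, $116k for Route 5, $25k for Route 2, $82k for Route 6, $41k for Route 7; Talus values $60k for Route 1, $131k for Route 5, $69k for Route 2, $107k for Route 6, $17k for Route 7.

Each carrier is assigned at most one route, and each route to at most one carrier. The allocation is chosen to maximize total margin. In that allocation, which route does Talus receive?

Talus receives Route 6.

Optimal: Onyx→Route 1 ($106k), Ridgeline→Route 7 ($84k), Nimbus→Route 2 ($134k), Quanta→Route 5 ($116k), Talus→Route 6 ($107k) — total 106+84+134+116+107 = $547k.
Column-greedy (each route in turn goes to its best remaining carrier) gives $525k, worse by 22.
No other one-to-one assignment exceeds $547k.
Talus's own top route is Route 5 ($131k), but forcing Talus→Route 5 and reassigning the rest optimally gives only $537k — worse by 10.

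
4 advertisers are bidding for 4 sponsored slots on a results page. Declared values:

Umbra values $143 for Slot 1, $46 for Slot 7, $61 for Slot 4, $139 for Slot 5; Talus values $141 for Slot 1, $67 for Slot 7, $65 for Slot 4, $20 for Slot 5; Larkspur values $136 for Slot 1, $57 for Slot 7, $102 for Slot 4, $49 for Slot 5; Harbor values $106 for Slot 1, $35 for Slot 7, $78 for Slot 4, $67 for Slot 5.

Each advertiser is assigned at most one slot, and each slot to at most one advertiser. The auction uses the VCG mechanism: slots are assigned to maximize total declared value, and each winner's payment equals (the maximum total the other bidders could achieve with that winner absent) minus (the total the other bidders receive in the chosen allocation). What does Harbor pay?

Harbor pays $40.

Efficient allocation: Umbra→Slot 5 ($139), Talus→Slot 7 ($67), Larkspur→Slot 1 ($136), Harbor→Slot 4 ($78); total welfare W = $420.
Harbor receives Slot 4 at value $78, so the others get W − 78 = $342.
Without Harbor: best allocation of the remaining 3 bidders over all 4 slots is Umbra→Slot 5 ($139), Talus→Slot 1 ($141), Larkspur→Slot 4 ($102), total $382.
VCG payment = (others' best without Harbor) − (others' welfare with Harbor) = 382 − 342 = $40.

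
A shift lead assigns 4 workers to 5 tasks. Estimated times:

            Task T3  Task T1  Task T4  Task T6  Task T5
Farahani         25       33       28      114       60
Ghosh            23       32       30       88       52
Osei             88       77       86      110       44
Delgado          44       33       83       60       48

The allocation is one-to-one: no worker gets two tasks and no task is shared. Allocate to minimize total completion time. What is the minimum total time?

This is the linear assignment problem.
Optimal: Farahani→Task T4 (28 min), Ghosh→Task T3 (23 min), Osei→Task T5 (44 min), Delgado→Task T1 (33 min) — total 28+23+44+33 = 128 min.
Column-greedy (each task in turn goes to its cheapest remaining worker) gives 249 min, worse by 121.
Next-best assignment: Farahani→Task T3, Ghosh→Task T4, Osei→Task T5, Delgado→Task T1 = 132 min.

Min total: 128 min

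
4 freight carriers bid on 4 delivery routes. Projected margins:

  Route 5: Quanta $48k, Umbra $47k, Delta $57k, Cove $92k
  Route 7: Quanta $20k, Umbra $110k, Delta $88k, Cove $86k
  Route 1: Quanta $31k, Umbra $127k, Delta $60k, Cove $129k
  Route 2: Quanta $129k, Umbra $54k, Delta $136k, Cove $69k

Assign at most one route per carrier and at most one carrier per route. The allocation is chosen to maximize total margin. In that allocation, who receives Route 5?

Optimal: Quanta→Route 2 ($129k), Umbra→Route 1 ($127k), Delta→Route 7 ($88k), Cove→Route 5 ($92k) — total 129+127+88+92 = $436k.
Max-entry greedy (repeatedly take the single best remaining cell) gives $423k, worse by 13.
Swapping Quanta↔Umbra (Quanta→Route 1 $31k, Umbra→Route 2 $54k) loses 171.
Every other assignment is strictly worse.
Cove's own top route is Route 1 ($129k), but forcing Cove→Route 1 and reassigning the rest optimally gives only $425k — worse by 11.

Cove receives Route 5.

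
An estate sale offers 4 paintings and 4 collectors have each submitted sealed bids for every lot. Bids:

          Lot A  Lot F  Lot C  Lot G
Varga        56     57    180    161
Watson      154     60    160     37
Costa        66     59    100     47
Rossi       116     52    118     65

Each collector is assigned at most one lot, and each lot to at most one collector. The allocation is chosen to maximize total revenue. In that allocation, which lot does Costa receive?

Optimal: Varga→Lot G ($161), Watson→Lot C ($160), Costa→Lot F ($59), Rossi→Lot A ($116) — total 161+160+59+116 = $496.
Max-entry greedy (repeatedly take the single best remaining cell) gives $458, worse by 38.
Next-best assignment: Varga→Lot G, Watson→Lot A, Costa→Lot F, Rossi→Lot C = $492.
Every other assignment is strictly worse.
Costa's own top lot is Lot C ($100), but forcing Costa→Lot C and reassigning the rest optimally gives only $467 — worse by 29.

Costa receives Lot F.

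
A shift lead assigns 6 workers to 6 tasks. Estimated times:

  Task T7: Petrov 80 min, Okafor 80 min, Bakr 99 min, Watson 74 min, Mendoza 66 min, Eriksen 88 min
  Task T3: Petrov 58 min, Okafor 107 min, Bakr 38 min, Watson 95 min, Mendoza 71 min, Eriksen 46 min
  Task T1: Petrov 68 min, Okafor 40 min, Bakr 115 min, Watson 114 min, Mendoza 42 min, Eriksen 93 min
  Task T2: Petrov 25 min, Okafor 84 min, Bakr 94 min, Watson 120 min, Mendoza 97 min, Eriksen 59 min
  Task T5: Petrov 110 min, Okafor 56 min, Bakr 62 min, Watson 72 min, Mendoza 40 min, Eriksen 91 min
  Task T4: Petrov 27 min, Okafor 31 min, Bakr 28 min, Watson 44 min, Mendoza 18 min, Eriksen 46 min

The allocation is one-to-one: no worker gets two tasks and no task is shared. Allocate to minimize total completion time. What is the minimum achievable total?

Minimum total: 253 min

Treat this as an assignment problem: match each worker to one task.
Optimal: Petrov→Task T2 (25 min), Okafor→Task T1 (40 min), Bakr→Task T4 (28 min), Watson→Task T7 (74 min), Mendoza→Task T5 (40 min), Eriksen→Task T3 (46 min) — total 25+40+28+74+40+46 = 253 min.
Min-entry greedy (repeatedly take the single cheapest remaining cell) gives 281 min, worse by 28.
Swapping Watson↔Petrov (Watson→Task T2 120 min, Petrov→Task T7 80 min) adds 101.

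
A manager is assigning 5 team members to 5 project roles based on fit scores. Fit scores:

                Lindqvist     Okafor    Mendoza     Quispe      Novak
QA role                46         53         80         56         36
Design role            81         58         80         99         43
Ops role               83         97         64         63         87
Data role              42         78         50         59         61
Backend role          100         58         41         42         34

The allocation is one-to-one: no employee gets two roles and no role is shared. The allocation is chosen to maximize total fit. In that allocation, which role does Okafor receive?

Optimal: Lindqvist→Backend role (100 pts), Okafor→Data role (78 pts), Mendoza→QA role (80 pts), Quispe→Design role (99 pts), Novak→Ops role (87 pts) — total 100+78+80+99+87 = 444 pts.
Row-greedy (each employee in turn takes its best remaining role) gives 437 pts, worse by 7.
Next-best assignment: Lindqvist→Backend role, Okafor→Ops role, Mendoza→QA role, Quispe→Design role, Novak→Data role = 437 pts.
Every other assignment is strictly worse.
Okafor's own top role is Ops role (97 pts), but forcing Okafor→Ops role and reassigning the rest optimally gives only 437 pts — worse by 7.

Okafor receives Data role.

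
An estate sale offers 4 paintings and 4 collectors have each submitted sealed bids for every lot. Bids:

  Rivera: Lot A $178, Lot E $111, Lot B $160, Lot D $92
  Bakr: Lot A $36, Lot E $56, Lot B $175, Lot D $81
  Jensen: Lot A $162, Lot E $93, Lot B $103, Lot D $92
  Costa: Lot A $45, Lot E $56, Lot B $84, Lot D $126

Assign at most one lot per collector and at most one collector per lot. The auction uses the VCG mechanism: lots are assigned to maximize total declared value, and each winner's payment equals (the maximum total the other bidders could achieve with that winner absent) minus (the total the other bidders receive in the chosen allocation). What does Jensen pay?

Jensen pays $67.

Efficient allocation: Rivera→Lot E ($111), Bakr→Lot B ($175), Jensen→Lot A ($162), Costa→Lot D ($126); total welfare W = $574.
Jensen receives Lot A at value $162, so the others get W − 162 = $412.
Without Jensen: best allocation of the remaining 3 bidders over all 4 lots is Rivera→Lot A ($178), Bakr→Lot B ($175), Costa→Lot D ($126), total $479.
VCG payment = (others' best without Jensen) − (others' welfare with Jensen) = 479 − 412 = $67.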